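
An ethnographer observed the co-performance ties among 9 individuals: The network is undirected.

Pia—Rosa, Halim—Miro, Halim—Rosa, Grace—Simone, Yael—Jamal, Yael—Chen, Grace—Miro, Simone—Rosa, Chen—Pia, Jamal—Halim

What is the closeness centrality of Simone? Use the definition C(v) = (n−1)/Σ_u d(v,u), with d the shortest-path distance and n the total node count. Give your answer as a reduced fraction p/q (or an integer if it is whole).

4/9

Distances from Simone: Chen:3, Grace:1, Halim:2, Jamal:3, Miro:2, Pia:2, Rosa:1, Yael:4. Sum = 18.
n = 9, so closeness = 8/18 = 4/9.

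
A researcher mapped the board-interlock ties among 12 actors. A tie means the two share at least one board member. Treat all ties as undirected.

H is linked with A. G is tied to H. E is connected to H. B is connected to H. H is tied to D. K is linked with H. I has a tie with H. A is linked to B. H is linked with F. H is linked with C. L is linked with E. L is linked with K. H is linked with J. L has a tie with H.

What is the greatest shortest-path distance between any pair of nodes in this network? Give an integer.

2

Eccentricity of each node (its greatest distance to any other): A:2, B:2, C:2, D:2, E:2, F:2, G:2, H:1, I:2, J:2, K:2, L:2.
The maximum eccentricity is 2, realized for instance by the pair E–J via E – H – J. So the diameter is 2.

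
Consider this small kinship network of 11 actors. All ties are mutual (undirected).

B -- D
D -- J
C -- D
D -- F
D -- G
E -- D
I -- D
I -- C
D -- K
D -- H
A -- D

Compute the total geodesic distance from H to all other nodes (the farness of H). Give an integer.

19

Distances from H: A:2, B:2, C:2, D:1, E:2, F:2, G:2, I:2, J:2, K:2.
Sum = 2 + 2 + 2 + 1 + 2 + 2 + 2 + 2 + 2 + 2 = 19.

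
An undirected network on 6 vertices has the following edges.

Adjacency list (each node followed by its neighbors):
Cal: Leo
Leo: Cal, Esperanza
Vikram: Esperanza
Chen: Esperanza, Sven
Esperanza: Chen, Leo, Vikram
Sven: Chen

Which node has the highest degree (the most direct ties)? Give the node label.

Degrees — Cal:1, Chen:2, Esperanza:3, Leo:2, Sven:1, Vikram:1.
The maximum is 3, attained only by Esperanza.

Esperanza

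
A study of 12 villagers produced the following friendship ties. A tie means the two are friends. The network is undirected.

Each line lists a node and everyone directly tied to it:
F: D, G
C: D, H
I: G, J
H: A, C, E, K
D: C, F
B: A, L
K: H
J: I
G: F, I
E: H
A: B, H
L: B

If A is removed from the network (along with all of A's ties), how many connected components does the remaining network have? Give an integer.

2

Without A, the remaining ties split the others into: {C, D, E, F, G, H, I, J, K}; {B, L}.
That's 2 separate components.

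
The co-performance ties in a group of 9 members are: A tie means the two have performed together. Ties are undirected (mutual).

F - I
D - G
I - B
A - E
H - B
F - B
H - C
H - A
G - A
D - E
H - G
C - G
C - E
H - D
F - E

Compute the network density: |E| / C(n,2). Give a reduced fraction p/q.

5/12

There are 15 edges and 9 nodes, so the maximum possible is C(9,2) = 36.
Density = 15/36 = 5/12.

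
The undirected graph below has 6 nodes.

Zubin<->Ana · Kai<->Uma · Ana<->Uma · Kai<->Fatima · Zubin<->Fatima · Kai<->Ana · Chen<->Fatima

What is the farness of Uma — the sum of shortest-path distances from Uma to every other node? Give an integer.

Distances from Uma: Ana:1, Chen:3, Fatima:2, Kai:1, Zubin:2.
Sum = 1 + 3 + 2 + 1 + 2 = 9.

9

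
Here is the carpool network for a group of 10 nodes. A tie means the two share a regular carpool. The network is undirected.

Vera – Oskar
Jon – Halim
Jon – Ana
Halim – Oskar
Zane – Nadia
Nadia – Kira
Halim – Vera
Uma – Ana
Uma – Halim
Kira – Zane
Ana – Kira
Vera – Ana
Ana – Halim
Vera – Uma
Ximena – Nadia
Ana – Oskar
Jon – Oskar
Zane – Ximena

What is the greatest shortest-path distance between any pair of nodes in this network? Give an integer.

4

Eccentricity of each node (its greatest distance to any other): Ana:3, Halim:4, Jon:4, Kira:2, Nadia:3, Oskar:4, Uma:4, Vera:4, Ximena:4, Zane:3.
The maximum eccentricity is 4, realized for instance by the pair Vera–Ximena via Vera – Ana – Kira – Nadia – Ximena. So the diameter is 4.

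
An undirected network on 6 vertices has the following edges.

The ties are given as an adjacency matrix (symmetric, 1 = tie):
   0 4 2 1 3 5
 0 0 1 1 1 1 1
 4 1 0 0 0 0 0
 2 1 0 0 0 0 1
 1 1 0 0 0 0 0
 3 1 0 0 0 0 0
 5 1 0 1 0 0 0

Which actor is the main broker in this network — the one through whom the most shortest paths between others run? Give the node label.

0

Unnormalized betweenness of each node: 0:9, 1:0, 2:0, 3:0, 4:0, 5:0.
0 has the largest value, 9, making it the main broker — the node through which the most shortest paths run.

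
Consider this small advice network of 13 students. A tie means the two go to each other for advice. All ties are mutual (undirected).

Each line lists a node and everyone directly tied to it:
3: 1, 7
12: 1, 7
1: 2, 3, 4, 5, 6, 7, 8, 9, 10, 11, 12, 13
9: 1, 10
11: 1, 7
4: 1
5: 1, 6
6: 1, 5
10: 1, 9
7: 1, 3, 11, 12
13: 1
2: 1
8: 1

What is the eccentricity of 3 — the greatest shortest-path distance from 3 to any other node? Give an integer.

2

Distances from 3: 1:1, 2:2, 4:2, 5:2, 6:2, 7:1, 8:2, 9:2, 10:2, 11:2, 12:2, 13:2.
The largest is 2 (to 10, 11, 8, 4, 9, 12, 2, 5, 6, and 13), so the eccentricity of 3 is 2.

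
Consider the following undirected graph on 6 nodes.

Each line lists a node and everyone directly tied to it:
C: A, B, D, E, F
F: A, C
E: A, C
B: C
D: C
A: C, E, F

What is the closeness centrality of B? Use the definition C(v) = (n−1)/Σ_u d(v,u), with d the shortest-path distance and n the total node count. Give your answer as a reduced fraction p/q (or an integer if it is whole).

5/9

Distances from B: A:2, C:1, D:2, E:2, F:2. Sum = 9.
n = 6, so closeness = 5/9.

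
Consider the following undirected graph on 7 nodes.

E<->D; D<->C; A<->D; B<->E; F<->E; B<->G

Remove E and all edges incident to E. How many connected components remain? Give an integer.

Without E, the remaining ties split the others into: {B, G}; {A, C, D}; {F}.
That's 3 separate components.

3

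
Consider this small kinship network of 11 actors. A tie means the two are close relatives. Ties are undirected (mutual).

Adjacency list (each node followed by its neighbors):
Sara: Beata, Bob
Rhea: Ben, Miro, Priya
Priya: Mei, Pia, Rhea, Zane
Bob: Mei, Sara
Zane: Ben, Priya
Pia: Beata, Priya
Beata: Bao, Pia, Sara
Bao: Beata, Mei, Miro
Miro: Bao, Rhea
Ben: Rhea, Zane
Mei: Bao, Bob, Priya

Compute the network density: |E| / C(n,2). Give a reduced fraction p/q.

There are 14 edges and 11 nodes, so the maximum possible is C(11,2) = 55.
Density = 14/55.

14/55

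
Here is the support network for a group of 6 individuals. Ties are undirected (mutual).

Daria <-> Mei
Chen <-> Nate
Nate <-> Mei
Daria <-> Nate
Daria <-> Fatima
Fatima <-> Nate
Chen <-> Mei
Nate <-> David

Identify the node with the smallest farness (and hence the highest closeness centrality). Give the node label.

Nate

Farness (sum of distances to all others) for each node — Chen:8, Daria:7, David:9, Fatima:8, Mei:7, Nate:5.
The smallest farness is 5, for Nate, so Nate has the highest closeness.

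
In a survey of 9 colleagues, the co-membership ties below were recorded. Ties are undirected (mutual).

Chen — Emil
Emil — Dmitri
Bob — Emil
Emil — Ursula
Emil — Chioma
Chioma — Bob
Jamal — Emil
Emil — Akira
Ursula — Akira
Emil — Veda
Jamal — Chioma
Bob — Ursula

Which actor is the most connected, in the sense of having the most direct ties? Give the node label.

Degrees — Akira:2, Bob:3, Chen:1, Chioma:3, Dmitri:1, Emil:8, Jamal:2, Ursula:3, Veda:1.
The maximum is 8, attained only by Emil.

Emil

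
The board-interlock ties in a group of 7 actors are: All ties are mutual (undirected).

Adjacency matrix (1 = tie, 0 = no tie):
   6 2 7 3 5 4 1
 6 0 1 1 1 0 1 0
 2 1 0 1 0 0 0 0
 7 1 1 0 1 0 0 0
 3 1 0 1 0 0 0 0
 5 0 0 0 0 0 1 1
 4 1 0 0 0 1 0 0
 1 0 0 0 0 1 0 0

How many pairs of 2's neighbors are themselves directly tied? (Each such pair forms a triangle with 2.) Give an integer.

2's neighbors: 6 and 7.
Neighbor pairs that are themselves tied: 2–6–7. Each forms one triangle with 2, for 1 in total.

1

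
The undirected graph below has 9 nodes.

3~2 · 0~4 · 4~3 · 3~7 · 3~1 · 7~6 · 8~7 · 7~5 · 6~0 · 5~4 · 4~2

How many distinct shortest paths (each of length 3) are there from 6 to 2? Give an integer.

2

The shortest distance is 3. The length-3 paths are: 6–7–3–2; 6–0–4–2.
That gives 2 distinct shortest paths.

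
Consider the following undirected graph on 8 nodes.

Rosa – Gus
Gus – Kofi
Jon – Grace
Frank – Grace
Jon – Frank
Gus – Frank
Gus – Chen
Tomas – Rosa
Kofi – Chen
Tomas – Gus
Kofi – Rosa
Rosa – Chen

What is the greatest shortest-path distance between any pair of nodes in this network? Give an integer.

Eccentricity of each node (its greatest distance to any other): Chen:3, Frank:2, Grace:3, Gus:2, Jon:3, Kofi:3, Rosa:3, Tomas:3.
The maximum eccentricity is 3, realized for instance by the pair Jon–Kofi via Jon – Frank – Gus – Kofi. So the diameter is 3.

3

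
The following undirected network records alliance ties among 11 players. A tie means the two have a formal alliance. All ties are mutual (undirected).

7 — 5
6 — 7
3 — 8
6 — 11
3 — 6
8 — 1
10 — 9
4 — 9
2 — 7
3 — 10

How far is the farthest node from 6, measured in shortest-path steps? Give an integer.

4

Distances from 6: 1:3, 2:2, 3:1, 4:4, 5:2, 7:1, 8:2, 9:3, 10:2, 11:1.
The largest is 4 (to 4), so the eccentricity of 6 is 4.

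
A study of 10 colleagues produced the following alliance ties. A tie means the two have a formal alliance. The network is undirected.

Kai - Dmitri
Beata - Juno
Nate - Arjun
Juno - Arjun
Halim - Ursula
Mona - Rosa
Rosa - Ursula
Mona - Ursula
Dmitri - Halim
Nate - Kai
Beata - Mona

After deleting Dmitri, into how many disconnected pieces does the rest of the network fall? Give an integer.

Dmitri's neighbors (Halim and Kai) remain reachable from one another through other ties, so the rest of the network stays in one piece.

1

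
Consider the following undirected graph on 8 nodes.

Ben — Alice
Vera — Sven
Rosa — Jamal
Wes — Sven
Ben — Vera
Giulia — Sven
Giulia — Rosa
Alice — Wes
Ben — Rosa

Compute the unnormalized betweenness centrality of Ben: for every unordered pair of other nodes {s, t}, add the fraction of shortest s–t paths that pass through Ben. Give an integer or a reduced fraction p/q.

Pairs whose geodesics pass through Ben — Vera–Rosa: 1; Vera–Alice: 1; Vera–Jamal: 1; Rosa–Alice: 1; Rosa–Wes: 1/2; Alice–Giulia: 1/2; Alice–Jamal: 1; Wes–Jamal: 1/2.
All other pairs contribute 0.
Summing the contributions gives betweenness(Ben) = 13/2.

13/2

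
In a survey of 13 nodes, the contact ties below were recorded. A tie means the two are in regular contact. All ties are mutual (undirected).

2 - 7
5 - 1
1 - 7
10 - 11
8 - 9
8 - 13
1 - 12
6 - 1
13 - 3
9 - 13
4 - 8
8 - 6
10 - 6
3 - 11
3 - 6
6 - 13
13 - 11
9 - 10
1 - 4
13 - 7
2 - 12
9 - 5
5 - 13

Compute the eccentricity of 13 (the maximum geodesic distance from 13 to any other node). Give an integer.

Distances from 13: 1:2, 2:2, 3:1, 4:2, 5:1, 6:1, 7:1, 8:1, 9:1, 10:2, 11:1, 12:3.
The largest is 3 (to 12), so the eccentricity of 13 is 3.

3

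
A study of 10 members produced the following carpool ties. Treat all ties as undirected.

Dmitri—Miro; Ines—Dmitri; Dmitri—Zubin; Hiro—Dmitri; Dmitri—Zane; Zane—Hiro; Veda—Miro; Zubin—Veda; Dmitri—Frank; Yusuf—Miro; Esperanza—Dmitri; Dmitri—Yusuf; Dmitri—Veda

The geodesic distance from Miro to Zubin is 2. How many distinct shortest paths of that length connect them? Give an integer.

The shortest distance is 2. The length-2 paths are: Miro–Dmitri–Zubin; Miro–Veda–Zubin.
That gives 2 distinct shortest paths.

2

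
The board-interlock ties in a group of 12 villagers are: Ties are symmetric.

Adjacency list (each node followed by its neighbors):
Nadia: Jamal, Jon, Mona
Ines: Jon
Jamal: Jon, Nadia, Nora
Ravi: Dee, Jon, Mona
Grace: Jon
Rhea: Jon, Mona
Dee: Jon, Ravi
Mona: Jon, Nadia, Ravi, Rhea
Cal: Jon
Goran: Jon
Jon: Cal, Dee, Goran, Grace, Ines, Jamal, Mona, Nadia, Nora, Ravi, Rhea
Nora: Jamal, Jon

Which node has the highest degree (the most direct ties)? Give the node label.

Jon

Degrees — Cal:1, Dee:2, Goran:1, Grace:1, Ines:1, Jamal:3, Jon:11, Mona:4, Nadia:3, Nora:2, Ravi:3, Rhea:2.
The maximum is 11, attained only by Jon.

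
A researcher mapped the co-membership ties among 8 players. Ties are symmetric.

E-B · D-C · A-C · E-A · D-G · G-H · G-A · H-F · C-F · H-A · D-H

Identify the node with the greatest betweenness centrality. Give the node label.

A

Unnormalized betweenness of each node: A:65/6, B:0, C:3, D:5/6, E:6, F:1/3, G:1, H:4.
A has the largest value, 65/6, making it the main broker — the node through which the most shortest paths run.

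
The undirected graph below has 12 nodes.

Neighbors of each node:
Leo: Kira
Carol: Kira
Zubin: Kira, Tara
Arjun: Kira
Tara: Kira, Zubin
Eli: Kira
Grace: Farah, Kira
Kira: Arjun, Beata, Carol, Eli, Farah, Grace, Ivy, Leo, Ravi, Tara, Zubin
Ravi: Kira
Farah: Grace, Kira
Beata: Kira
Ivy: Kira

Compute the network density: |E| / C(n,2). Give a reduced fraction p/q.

There are 13 edges and 12 nodes, so the maximum possible is C(12,2) = 66.
Density = 13/66.

13/66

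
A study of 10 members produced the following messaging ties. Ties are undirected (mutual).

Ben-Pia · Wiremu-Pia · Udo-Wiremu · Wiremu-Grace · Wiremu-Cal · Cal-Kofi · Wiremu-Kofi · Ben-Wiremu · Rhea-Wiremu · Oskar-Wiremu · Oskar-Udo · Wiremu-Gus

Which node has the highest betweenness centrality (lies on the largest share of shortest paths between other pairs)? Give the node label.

Unnormalized betweenness of each node: Ben:0, Cal:0, Grace:0, Gus:0, Kofi:0, Oskar:0, Pia:0, Rhea:0, Udo:0, Wiremu:33.
Wiremu has the largest value, 33, making it the main broker — the node through which the most shortest paths run.

Wiremu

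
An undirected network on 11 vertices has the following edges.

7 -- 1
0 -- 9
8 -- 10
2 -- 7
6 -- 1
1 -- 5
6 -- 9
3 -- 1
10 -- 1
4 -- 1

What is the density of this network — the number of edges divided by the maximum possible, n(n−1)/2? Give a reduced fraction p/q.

2/11

There are 10 edges and 11 nodes, so the maximum possible is C(11,2) = 55.
Density = 10/55 = 2/11.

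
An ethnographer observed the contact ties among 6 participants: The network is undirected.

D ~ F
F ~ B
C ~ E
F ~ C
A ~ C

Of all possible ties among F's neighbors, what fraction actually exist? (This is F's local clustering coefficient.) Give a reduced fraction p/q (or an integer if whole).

F's neighbors: B, C, and D (k = 3).
Possible neighbor pairs: C(3,2) = 3. Edges among them: none → e = 0.
Clustering(F) = 0/3 = 0.

0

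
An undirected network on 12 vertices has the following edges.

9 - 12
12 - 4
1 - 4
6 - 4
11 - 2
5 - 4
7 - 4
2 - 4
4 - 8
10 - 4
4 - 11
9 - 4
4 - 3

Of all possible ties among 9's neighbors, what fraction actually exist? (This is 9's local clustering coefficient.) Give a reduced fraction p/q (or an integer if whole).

1

9's neighbors: 4 and 12 (k = 2).
Possible neighbor pairs: C(2,2) = 1. Edges among them: 4–12 → e = 1.
Clustering(9) = 1/1.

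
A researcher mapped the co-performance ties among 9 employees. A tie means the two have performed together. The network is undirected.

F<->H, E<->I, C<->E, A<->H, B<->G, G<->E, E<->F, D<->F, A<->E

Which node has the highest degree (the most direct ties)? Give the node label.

Degrees — A:2, B:1, C:1, D:1, E:5, F:3, G:2, H:2, I:1.
The maximum is 5, attained only by E.

E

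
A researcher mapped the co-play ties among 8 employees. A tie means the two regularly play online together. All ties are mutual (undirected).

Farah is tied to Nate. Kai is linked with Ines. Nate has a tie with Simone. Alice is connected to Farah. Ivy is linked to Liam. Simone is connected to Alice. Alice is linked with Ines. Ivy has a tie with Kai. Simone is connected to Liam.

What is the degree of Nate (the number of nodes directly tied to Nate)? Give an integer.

Nate is directly tied to Farah and Simone. That is 2 neighbors, so the degree of Nate is 2.

2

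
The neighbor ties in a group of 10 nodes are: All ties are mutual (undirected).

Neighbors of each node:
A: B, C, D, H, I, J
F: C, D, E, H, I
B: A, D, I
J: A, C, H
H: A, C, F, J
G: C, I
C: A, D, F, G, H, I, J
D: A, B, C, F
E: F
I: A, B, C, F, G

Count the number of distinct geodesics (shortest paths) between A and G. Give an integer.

The shortest distance is 2. The length-2 paths are: A–C–G; A–I–G.
That gives 2 distinct shortest paths.

2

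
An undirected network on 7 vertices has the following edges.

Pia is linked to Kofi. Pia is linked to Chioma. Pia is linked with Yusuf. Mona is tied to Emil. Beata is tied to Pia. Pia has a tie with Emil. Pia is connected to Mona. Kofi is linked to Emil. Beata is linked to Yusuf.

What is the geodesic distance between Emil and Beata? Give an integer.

2

One shortest route is Emil – Pia – Beata, which uses 2 edges, and Emil and Beata are not directly tied, so nothing shorter exists. So d(Emil,Beata) = 2.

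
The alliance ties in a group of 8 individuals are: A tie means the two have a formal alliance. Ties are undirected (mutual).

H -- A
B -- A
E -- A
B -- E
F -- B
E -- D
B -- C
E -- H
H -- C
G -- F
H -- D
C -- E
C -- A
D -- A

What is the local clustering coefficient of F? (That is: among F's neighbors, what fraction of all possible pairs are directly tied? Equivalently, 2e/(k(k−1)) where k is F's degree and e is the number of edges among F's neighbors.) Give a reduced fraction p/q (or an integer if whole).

F's neighbors: B and G (k = 2).
Possible neighbor pairs: C(2,2) = 1. Edges among them: none → e = 0.
Clustering(F) = 0/1.

0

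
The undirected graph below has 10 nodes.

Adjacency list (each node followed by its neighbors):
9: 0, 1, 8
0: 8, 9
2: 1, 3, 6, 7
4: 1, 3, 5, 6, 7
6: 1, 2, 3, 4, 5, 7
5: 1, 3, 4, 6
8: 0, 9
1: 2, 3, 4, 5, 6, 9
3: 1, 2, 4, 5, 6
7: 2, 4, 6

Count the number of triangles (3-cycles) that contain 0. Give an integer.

1

0's neighbors: 8 and 9.
Neighbor pairs that are themselves tied: 0–8–9. Each forms one triangle with 0, for 1 in total.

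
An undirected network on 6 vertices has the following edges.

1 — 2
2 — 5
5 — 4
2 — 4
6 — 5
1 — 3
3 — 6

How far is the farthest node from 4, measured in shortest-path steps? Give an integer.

3

Distances from 4: 1:2, 2:1, 3:3, 5:1, 6:2.
The largest is 3 (to 3), so the eccentricity of 4 is 3.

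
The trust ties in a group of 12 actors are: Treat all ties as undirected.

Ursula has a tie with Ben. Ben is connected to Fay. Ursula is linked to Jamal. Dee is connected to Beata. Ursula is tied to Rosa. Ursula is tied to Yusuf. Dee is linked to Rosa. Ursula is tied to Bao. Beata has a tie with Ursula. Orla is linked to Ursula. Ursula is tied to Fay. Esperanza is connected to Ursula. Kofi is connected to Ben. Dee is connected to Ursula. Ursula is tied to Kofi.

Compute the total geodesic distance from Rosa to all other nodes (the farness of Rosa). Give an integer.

Distances from Rosa: Bao:2, Beata:2, Ben:2, Dee:1, Esperanza:2, Fay:2, Jamal:2, Kofi:2, Orla:2, Ursula:1, Yusuf:2.
Sum = 2 + 2 + 2 + 1 + 2 + 2 + 2 + 2 + 2 + 1 + 2 = 20.

20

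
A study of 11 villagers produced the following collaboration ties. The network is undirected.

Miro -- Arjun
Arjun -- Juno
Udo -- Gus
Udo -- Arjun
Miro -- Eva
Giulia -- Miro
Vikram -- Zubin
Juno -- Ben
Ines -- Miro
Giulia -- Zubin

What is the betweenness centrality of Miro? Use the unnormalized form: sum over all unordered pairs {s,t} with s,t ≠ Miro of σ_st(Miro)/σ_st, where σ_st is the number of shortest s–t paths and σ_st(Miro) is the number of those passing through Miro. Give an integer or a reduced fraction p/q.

Pairs whose geodesics pass through Miro — Gus–Vikram: 1; Gus–Zubin: 1; Gus–Giulia: 1; Gus–Ines: 1; Gus–Eva: 1; Udo–Vikram: 1; Udo–Zubin: 1; Udo–Giulia: 1; Udo–Ines: 1; Udo–Eva: 1; Ben–Vikram: 1; Ben–Zubin: 1; Ben–Giulia: 1; Ben–Ines: 1 … (+18 more pairs).
All other pairs contribute 0.
Summing the contributions gives betweenness(Miro) = 32.

32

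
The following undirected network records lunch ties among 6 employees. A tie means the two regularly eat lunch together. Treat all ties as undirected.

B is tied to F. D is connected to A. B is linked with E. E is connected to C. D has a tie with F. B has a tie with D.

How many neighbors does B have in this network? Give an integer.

3

B is directly tied to D, E, and F. That is 3 neighbors, so the degree of B is 3.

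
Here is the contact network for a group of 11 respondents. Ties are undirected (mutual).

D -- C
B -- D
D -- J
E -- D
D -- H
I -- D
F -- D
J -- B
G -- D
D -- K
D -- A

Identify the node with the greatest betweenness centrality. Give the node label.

Unnormalized betweenness of each node: A:0, B:0, C:0, D:44, E:0, F:0, G:0, H:0, I:0, J:0, K:0.
D has the largest value, 44, making it the main broker — the node through which the most shortest paths run.

D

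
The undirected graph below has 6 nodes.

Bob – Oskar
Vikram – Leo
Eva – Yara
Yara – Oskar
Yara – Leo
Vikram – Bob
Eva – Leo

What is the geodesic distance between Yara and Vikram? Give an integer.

One shortest route is Yara – Leo – Vikram, which uses 2 edges, and Yara and Vikram are not directly tied, so nothing shorter exists. So d(Yara,Vikram) = 2.

2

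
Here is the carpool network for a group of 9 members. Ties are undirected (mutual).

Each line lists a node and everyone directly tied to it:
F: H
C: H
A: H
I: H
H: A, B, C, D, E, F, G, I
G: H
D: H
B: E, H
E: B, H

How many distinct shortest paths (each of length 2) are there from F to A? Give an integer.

1

The shortest distance is 2, and the only length-2 path is F–H–A. So there is exactly 1 shortest path.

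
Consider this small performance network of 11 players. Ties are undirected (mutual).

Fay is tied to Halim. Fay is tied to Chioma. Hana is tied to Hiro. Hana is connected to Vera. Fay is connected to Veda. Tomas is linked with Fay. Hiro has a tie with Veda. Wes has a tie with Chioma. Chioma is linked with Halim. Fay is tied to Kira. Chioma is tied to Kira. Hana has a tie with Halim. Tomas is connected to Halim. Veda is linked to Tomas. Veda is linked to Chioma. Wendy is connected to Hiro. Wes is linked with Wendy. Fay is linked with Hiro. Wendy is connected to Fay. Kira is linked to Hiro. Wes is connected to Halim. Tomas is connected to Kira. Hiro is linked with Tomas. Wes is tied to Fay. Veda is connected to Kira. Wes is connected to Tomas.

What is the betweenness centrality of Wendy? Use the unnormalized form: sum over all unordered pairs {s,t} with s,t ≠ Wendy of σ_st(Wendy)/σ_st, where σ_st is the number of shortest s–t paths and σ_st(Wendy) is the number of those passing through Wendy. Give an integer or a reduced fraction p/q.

1/3

Pairs whose geodesics pass through Wendy — Wes–Hiro: 1/3.
All other pairs contribute 0.
Summing the contributions gives betweenness(Wendy) = 1/3.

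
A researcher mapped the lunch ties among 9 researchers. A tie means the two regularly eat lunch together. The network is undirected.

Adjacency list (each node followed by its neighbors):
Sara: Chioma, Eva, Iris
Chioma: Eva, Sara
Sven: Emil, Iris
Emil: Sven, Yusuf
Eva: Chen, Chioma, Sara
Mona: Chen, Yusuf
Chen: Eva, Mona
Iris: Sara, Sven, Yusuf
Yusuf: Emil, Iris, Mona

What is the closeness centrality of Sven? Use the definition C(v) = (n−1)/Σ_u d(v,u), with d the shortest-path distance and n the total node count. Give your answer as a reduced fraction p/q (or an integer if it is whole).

8/19

Distances from Sven: Chen:4, Chioma:3, Emil:1, Eva:3, Iris:1, Mona:3, Sara:2, Yusuf:2. Sum = 19.
n = 9, so closeness = 8/19.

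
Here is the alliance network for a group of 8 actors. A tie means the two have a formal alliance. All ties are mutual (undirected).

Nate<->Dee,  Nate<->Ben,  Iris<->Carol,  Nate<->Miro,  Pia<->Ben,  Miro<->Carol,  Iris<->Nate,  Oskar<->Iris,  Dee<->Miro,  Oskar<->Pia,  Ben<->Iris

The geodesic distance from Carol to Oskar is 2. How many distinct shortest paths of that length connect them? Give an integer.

The shortest distance is 2, and the only length-2 path is Carol–Iris–Oskar. So there is exactly 1 shortest path.

1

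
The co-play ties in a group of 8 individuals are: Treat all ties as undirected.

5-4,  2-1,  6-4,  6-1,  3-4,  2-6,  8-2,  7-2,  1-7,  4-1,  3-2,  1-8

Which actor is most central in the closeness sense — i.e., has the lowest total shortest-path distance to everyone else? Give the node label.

1

Farness (sum of distances to all others) for each node — 1:9, 2:10, 3:12, 4:10, 5:16, 6:11, 7:13, 8:13.
The smallest farness is 9, for 1, so 1 has the highest closeness.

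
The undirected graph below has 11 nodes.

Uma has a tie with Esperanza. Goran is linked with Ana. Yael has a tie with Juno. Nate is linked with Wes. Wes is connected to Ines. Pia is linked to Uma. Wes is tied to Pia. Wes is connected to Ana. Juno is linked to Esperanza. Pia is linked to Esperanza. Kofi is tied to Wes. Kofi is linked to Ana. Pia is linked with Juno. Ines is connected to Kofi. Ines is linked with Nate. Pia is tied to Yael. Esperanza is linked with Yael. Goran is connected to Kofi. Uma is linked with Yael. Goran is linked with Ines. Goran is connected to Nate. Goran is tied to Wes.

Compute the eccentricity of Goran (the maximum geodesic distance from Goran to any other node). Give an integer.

3

Distances from Goran: Ana:1, Esperanza:3, Ines:1, Juno:3, Kofi:1, Nate:1, Pia:2, Uma:3, Wes:1, Yael:3.
The largest is 3 (to Juno, Yael, Uma, and Esperanza), so the eccentricity of Goran is 3.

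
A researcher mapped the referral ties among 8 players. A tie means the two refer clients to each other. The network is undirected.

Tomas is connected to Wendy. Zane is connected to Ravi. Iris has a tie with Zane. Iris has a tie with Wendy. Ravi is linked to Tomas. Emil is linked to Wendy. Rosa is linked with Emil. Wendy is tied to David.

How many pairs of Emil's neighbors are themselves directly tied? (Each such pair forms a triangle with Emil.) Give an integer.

0

Emil's neighbors are Rosa and Wendy, but none of them are tied to each other, so no triangle contains Emil.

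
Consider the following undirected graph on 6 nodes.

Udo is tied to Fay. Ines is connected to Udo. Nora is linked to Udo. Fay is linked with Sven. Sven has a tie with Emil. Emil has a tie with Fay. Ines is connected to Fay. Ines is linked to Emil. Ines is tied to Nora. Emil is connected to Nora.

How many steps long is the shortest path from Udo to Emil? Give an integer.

2

One shortest route is Udo – Nora – Emil, which uses 2 edges, and Udo and Emil are not directly tied, so nothing shorter exists. So d(Udo,Emil) = 2.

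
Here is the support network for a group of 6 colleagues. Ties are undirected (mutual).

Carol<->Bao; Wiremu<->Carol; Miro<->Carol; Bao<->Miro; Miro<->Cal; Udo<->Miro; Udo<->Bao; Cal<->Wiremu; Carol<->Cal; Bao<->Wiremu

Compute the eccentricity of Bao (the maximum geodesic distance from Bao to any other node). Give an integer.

Distances from Bao: Cal:2, Carol:1, Miro:1, Udo:1, Wiremu:1.
The largest is 2 (to Cal), so the eccentricity of Bao is 2.

2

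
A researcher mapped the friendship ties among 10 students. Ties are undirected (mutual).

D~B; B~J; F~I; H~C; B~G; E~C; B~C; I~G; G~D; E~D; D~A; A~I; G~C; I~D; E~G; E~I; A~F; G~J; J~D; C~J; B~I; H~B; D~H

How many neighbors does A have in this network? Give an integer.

A is directly tied to D, F, and I. That is 3 neighbors, so the degree of A is 3.

3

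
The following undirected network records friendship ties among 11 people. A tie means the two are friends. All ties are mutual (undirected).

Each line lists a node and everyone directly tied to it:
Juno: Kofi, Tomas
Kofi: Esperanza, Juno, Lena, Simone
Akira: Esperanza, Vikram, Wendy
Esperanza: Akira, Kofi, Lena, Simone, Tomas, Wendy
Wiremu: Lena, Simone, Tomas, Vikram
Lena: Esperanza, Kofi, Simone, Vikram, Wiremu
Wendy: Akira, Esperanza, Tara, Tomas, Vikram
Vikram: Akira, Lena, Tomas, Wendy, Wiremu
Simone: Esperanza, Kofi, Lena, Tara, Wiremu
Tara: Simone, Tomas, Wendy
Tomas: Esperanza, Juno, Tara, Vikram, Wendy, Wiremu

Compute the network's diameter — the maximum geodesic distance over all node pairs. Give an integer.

Eccentricity of each node (its greatest distance to any other): Akira:3, Esperanza:2, Juno:3, Kofi:2, Lena:2, Simone:2, Tara:2, Tomas:2, Vikram:2, Wendy:2, Wiremu:2.
The maximum eccentricity is 3, realized for instance by the pair Juno–Akira via Juno – Tomas – Vikram – Akira. So the diameter is 3.

3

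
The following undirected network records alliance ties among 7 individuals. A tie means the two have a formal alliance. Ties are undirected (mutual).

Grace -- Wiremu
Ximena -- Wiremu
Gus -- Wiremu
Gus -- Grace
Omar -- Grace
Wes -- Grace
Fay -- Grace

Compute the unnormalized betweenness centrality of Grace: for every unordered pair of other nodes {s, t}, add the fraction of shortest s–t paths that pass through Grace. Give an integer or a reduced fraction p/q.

12

Pairs whose geodesics pass through Grace — Wiremu–Fay: 1; Wiremu–Wes: 1; Wiremu–Omar: 1; Ximena–Fay: 1; Ximena–Wes: 1; Ximena–Omar: 1; Fay–Wes: 1; Fay–Omar: 1; Fay–Gus: 1; Wes–Omar: 1; Wes–Gus: 1; Omar–Gus: 1.
All other pairs contribute 0.
Summing the contributions gives betweenness(Grace) = 12.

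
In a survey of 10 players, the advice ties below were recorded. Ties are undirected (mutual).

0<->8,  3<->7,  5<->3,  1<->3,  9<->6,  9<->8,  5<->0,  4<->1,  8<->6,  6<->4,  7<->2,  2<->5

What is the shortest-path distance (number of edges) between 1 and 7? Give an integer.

2

One shortest route is 1 – 3 – 7, which uses 2 edges, and 1 and 7 are not directly tied, so nothing shorter exists. So d(1,7) = 2.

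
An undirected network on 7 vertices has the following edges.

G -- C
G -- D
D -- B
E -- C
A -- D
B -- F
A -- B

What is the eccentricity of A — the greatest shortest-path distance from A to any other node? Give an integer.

4

Distances from A: B:1, C:3, D:1, E:4, F:2, G:2.
The largest is 4 (to E), so the eccentricity of A is 4.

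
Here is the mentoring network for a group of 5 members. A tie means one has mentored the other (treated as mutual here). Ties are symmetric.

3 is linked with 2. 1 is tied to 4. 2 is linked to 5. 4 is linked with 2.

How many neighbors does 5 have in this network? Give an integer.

1

5 is directly tied to 2. That is 1 neighbor, so the degree of 5 is 1.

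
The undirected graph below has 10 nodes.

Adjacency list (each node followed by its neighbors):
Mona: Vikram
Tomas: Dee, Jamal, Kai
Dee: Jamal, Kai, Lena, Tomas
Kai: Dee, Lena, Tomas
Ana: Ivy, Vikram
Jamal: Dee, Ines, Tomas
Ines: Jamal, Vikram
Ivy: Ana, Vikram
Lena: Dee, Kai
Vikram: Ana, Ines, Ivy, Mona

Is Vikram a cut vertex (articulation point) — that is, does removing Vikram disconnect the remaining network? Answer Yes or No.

Yes

Removing Vikram leaves {Ana and Ivy} with no path to {Dee, Ines, Jamal, Kai, Lena, and Tomas}, so the network splits into 3 components. Vikram is a cut vertex.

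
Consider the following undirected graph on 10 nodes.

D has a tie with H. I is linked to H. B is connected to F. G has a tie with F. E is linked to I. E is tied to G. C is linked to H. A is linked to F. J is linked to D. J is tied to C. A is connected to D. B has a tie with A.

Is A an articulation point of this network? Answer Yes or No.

No

Even without A, every remaining node can still reach every other (the residual graph is connected), so A is not a cut vertex.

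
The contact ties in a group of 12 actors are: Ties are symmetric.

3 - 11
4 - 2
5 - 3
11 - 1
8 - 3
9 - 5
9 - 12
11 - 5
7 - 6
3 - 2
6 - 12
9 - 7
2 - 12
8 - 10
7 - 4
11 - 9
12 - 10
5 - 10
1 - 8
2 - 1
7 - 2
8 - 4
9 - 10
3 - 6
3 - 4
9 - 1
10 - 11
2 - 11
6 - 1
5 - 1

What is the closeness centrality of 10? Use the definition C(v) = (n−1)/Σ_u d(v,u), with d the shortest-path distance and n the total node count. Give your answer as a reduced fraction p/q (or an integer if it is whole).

Distances from 10: 1:2, 2:2, 3:2, 4:2, 5:1, 6:2, 7:2, 8:1, 9:1, 11:1, 12:1. Sum = 17.
n = 12, so closeness = 11/17.

11/17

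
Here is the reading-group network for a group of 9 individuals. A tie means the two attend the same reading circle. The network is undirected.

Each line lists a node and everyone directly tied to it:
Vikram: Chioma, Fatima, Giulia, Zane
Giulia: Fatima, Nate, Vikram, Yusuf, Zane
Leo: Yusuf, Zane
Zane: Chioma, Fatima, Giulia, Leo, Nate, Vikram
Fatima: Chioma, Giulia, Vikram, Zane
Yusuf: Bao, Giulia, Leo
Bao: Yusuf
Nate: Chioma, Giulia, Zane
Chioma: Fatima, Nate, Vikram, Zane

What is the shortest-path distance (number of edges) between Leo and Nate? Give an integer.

2

One shortest route is Leo – Zane – Nate, which uses 2 edges, and Leo and Nate are not directly tied, so nothing shorter exists. So d(Leo,Nate) = 2.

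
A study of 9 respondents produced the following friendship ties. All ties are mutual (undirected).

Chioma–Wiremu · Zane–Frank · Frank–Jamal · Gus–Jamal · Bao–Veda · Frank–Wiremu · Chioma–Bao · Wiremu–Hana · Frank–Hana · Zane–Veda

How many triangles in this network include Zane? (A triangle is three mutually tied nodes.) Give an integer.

0

Zane's neighbors are Frank and Veda, but none of them are tied to each other, so no triangle contains Zane.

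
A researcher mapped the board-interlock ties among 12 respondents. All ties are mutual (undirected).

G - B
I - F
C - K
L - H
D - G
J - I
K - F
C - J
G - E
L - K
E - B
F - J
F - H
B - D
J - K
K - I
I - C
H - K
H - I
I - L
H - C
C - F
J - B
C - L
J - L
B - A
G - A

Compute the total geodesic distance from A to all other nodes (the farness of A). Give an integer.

27

Distances from A: B:1, C:3, D:2, E:2, F:3, G:1, H:4, I:3, J:2, K:3, L:3.
Sum = 1 + 3 + 2 + 2 + 3 + 1 + 4 + 3 + 2 + 3 + 3 = 27.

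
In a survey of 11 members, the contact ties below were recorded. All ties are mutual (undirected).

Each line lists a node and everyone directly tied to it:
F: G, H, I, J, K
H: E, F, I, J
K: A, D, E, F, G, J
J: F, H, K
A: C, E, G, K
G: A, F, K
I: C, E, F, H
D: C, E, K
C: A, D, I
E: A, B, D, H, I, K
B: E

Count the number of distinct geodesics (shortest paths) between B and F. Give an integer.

3

The shortest distance is 3. The length-3 paths are: B–E–H–F; B–E–I–F; B–E–K–F.
That gives 3 distinct shortest paths.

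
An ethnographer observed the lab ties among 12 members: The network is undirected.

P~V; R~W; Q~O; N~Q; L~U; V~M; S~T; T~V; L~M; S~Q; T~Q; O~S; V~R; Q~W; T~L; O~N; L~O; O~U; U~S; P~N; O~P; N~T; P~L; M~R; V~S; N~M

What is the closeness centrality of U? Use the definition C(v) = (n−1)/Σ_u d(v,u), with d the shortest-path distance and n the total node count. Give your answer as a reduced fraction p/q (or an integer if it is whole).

11/21

Distances from U: L:1, M:2, N:2, O:1, P:2, Q:2, R:3, S:1, T:2, V:2, W:3. Sum = 21.
n = 12, so closeness = 11/21.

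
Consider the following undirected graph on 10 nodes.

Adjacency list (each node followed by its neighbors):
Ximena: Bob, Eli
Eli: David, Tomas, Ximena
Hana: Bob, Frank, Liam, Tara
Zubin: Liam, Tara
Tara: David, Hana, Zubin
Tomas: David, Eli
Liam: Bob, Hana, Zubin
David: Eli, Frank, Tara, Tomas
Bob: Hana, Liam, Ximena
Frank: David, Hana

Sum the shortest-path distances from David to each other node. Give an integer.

Distances from David: Bob:3, Eli:1, Frank:1, Hana:2, Liam:3, Tara:1, Tomas:1, Ximena:2, Zubin:2.
Sum = 3 + 1 + 1 + 2 + 3 + 1 + 1 + 2 + 2 = 16.

16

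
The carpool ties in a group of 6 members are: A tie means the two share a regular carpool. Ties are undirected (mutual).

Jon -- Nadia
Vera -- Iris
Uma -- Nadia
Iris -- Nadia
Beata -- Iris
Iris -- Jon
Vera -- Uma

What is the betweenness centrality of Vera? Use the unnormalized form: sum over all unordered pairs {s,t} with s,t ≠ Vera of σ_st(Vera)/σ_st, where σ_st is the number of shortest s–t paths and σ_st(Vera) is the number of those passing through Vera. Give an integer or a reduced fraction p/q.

Pairs whose geodesics pass through Vera — Uma–Beata: 1/2; Uma–Iris: 1/2.
All other pairs contribute 0.
Summing the contributions gives betweenness(Vera) = 1.

1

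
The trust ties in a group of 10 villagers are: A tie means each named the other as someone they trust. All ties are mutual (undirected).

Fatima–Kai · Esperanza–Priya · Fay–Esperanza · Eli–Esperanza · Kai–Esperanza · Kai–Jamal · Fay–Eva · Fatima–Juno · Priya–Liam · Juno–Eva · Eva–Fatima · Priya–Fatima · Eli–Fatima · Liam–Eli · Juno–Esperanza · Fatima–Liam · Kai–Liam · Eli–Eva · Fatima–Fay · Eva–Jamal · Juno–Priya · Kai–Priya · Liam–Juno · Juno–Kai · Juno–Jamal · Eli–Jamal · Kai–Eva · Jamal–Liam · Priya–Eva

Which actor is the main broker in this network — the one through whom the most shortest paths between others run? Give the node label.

Unnormalized betweenness of each node: Eli:27/20, Esperanza:119/60, Eva:103/30, Fatima:63/20, Fay:2/5, Jamal:17/30, Juno:8/5, Kai:8/5, Liam:11/10, Priya:49/60.
Eva has the largest value, 103/30, making it the main broker — the node through which the most shortest paths run.

Eva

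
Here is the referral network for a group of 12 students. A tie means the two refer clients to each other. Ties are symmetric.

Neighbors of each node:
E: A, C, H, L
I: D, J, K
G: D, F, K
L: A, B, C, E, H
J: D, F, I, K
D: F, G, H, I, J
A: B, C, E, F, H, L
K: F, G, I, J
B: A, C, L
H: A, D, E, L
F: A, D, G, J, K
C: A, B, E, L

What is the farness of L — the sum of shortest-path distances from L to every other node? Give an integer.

21

Distances from L: A:1, B:1, C:1, D:2, E:1, F:2, G:3, H:1, I:3, J:3, K:3.
Sum = 1 + 1 + 1 + 2 + 1 + 2 + 3 + 1 + 3 + 3 + 3 = 21.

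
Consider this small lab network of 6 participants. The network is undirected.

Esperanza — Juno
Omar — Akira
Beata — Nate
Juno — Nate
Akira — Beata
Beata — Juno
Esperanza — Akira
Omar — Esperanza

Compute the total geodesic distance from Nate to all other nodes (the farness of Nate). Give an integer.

Distances from Nate: Akira:2, Beata:1, Esperanza:2, Juno:1, Omar:3.
Sum = 2 + 1 + 2 + 1 + 3 = 9.

9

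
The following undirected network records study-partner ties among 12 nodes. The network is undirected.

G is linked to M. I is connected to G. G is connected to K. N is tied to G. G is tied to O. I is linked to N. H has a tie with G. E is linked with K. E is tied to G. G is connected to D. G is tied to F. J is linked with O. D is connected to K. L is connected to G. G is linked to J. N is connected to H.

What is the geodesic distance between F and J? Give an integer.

One shortest route is F – G – J, which uses 2 edges, and F and J are not directly tied, so nothing shorter exists. So d(F,J) = 2.

2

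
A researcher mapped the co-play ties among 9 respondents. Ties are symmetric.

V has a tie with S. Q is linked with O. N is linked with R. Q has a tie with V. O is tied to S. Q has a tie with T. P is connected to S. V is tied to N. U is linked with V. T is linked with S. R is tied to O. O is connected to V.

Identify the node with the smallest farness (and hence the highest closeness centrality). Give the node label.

Farness (sum of distances to all others) for each node — N:16, O:12, P:19, Q:14, R:17, S:12, T:17, U:18, V:11.
The smallest farness is 11, for V, so V has the highest closeness.

V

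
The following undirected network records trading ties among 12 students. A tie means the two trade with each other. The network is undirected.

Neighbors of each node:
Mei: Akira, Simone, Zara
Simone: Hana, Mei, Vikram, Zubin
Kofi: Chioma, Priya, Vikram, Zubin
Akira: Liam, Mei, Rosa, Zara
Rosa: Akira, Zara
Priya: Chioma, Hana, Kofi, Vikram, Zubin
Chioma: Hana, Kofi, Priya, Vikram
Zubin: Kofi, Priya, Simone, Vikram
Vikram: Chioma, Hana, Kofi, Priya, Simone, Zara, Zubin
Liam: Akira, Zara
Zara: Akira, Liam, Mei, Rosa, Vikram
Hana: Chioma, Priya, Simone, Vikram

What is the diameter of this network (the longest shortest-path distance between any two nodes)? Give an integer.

3

Eccentricity of each node (its greatest distance to any other): Akira:3, Chioma:3, Hana:3, Kofi:3, Liam:3, Mei:3, Priya:3, Rosa:3, Simone:3, Vikram:2, Zara:2, Zubin:3.
The maximum eccentricity is 3, realized for instance by the pair Rosa–Priya via Rosa – Zara – Vikram – Priya. So the diameter is 3.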